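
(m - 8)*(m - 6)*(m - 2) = m^3 - 16*m^2 + 76*m - 96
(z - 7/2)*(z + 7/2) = z^2 - 49/4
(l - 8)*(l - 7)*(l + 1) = l^3 - 14*l^2 + 41*l + 56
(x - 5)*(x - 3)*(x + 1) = x^3 - 7*x^2 + 7*x + 15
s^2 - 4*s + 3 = (s - 3)*(s - 1)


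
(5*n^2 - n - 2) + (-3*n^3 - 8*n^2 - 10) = -3*n^3 - 3*n^2 - n - 12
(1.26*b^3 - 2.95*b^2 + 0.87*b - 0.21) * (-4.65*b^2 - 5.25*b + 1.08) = -5.859*b^5 + 7.1025*b^4 + 12.8028*b^3 - 6.777*b^2 + 2.0421*b - 0.2268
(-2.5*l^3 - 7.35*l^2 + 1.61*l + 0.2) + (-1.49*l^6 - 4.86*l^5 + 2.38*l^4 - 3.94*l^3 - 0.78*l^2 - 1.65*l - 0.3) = -1.49*l^6 - 4.86*l^5 + 2.38*l^4 - 6.44*l^3 - 8.13*l^2 - 0.0399999999999998*l - 0.1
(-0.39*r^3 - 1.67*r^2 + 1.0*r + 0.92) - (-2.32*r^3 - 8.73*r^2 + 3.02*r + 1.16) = 1.93*r^3 + 7.06*r^2 - 2.02*r - 0.24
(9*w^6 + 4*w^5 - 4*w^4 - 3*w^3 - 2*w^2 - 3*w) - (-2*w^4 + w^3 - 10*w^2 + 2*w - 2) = 9*w^6 + 4*w^5 - 2*w^4 - 4*w^3 + 8*w^2 - 5*w + 2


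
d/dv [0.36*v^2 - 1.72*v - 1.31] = 0.72*v - 1.72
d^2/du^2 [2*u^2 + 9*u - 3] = 4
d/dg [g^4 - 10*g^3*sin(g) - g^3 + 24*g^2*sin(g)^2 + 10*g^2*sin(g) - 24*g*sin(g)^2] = -10*g^3*cos(g) + 4*g^3 - 30*g^2*sin(g) + 24*g^2*sin(2*g) + 10*g^2*cos(g) - 3*g^2 + 20*g*sin(g) - 24*sqrt(2)*g*sin(2*g + pi/4) + 24*g + 12*cos(2*g) - 12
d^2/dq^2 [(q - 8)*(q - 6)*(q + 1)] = 6*q - 26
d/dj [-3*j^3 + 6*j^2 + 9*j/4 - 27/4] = -9*j^2 + 12*j + 9/4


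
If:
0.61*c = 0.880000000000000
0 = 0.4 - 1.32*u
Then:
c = 1.44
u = 0.30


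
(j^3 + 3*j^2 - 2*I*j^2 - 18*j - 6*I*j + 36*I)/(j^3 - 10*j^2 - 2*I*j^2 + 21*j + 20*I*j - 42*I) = (j + 6)/(j - 7)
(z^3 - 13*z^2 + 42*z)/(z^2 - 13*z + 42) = z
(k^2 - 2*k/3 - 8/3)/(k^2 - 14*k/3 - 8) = (k - 2)/(k - 6)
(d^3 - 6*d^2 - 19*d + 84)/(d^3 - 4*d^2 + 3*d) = (d^2 - 3*d - 28)/(d*(d - 1))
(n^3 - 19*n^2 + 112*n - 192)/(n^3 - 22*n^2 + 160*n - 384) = (n - 3)/(n - 6)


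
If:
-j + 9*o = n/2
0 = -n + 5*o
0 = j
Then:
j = 0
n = 0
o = 0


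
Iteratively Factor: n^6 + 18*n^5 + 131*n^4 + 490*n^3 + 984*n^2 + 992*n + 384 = (n + 1)*(n^5 + 17*n^4 + 114*n^3 + 376*n^2 + 608*n + 384) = (n + 1)*(n + 3)*(n^4 + 14*n^3 + 72*n^2 + 160*n + 128) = (n + 1)*(n + 3)*(n + 4)*(n^3 + 10*n^2 + 32*n + 32) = (n + 1)*(n + 3)*(n + 4)^2*(n^2 + 6*n + 8) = (n + 1)*(n + 3)*(n + 4)^3*(n + 2)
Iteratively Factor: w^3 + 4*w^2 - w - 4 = (w - 1)*(w^2 + 5*w + 4) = (w - 1)*(w + 4)*(w + 1)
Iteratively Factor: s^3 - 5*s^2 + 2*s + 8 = (s - 2)*(s^2 - 3*s - 4) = (s - 4)*(s - 2)*(s + 1)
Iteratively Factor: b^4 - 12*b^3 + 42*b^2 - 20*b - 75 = (b - 5)*(b^3 - 7*b^2 + 7*b + 15) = (b - 5)*(b + 1)*(b^2 - 8*b + 15) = (b - 5)^2*(b + 1)*(b - 3)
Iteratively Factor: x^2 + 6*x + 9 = (x + 3)*(x + 3)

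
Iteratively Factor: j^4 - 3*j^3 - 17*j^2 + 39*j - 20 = (j - 1)*(j^3 - 2*j^2 - 19*j + 20) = (j - 1)*(j + 4)*(j^2 - 6*j + 5) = (j - 1)^2*(j + 4)*(j - 5)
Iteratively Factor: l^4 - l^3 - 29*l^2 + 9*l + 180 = (l - 3)*(l^3 + 2*l^2 - 23*l - 60) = (l - 3)*(l + 3)*(l^2 - l - 20) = (l - 5)*(l - 3)*(l + 3)*(l + 4)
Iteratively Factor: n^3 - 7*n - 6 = (n + 1)*(n^2 - n - 6) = (n - 3)*(n + 1)*(n + 2)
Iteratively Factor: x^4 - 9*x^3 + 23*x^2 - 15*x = (x - 5)*(x^3 - 4*x^2 + 3*x) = x*(x - 5)*(x^2 - 4*x + 3) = x*(x - 5)*(x - 3)*(x - 1)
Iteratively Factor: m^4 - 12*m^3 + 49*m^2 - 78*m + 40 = (m - 5)*(m^3 - 7*m^2 + 14*m - 8) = (m - 5)*(m - 1)*(m^2 - 6*m + 8) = (m - 5)*(m - 2)*(m - 1)*(m - 4)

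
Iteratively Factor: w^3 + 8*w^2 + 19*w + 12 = (w + 4)*(w^2 + 4*w + 3) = (w + 3)*(w + 4)*(w + 1)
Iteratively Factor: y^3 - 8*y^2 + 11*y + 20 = (y - 4)*(y^2 - 4*y - 5) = (y - 4)*(y + 1)*(y - 5)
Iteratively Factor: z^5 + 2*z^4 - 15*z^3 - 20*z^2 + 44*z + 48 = (z + 2)*(z^4 - 15*z^2 + 10*z + 24) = (z - 3)*(z + 2)*(z^3 + 3*z^2 - 6*z - 8) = (z - 3)*(z - 2)*(z + 2)*(z^2 + 5*z + 4) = (z - 3)*(z - 2)*(z + 1)*(z + 2)*(z + 4)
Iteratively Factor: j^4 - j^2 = (j)*(j^3 - j) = j^2*(j^2 - 1) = j^2*(j - 1)*(j + 1)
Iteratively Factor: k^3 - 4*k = (k - 2)*(k^2 + 2*k) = (k - 2)*(k + 2)*(k)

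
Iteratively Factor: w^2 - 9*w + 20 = (w - 5)*(w - 4)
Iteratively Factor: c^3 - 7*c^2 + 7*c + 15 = (c - 3)*(c^2 - 4*c - 5) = (c - 3)*(c + 1)*(c - 5)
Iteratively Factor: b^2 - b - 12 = (b - 4)*(b + 3)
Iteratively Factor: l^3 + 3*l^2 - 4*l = (l)*(l^2 + 3*l - 4) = l*(l - 1)*(l + 4)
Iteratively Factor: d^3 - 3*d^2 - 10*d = (d + 2)*(d^2 - 5*d) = d*(d + 2)*(d - 5)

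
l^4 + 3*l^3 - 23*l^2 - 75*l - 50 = (l - 5)*(l + 1)*(l + 2)*(l + 5)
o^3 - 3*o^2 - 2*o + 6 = (o - 3)*(o - sqrt(2))*(o + sqrt(2))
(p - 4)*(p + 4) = p^2 - 16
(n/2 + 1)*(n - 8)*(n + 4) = n^3/2 - n^2 - 20*n - 32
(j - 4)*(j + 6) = j^2 + 2*j - 24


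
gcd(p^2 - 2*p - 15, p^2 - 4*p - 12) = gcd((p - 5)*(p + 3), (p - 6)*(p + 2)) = 1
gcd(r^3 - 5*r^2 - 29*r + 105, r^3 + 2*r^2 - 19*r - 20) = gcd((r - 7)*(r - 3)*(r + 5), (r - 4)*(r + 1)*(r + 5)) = r + 5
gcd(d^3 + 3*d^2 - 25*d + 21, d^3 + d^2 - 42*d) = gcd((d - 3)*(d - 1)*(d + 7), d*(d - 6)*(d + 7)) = d + 7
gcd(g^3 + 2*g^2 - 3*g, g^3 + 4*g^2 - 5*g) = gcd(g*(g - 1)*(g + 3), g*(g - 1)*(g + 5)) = g^2 - g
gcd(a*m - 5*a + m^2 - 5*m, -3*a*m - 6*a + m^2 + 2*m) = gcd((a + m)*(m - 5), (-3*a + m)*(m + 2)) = 1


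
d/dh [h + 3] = 1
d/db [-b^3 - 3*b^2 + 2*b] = -3*b^2 - 6*b + 2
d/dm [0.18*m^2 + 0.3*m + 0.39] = 0.36*m + 0.3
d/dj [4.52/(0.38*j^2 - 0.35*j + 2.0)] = (1.582 - 3.4352*j)/(0.38*j^2 - 0.35*j + 2.0)^2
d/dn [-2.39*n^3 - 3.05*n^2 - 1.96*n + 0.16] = -7.17*n^2 - 6.1*n - 1.96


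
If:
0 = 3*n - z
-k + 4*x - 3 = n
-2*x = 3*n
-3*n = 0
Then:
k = -3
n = 0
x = 0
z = 0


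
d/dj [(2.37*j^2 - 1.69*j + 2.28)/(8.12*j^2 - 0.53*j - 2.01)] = (12.4667*j^2 - 46.5546*j + 4.6053)/(65.9344*j^4 - 8.6072*j^3 - 32.3615*j^2 + 2.1306*j + 4.0401)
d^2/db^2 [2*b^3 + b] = 12*b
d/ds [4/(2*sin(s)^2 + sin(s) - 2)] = -4*(4*sin(s) + 1)*cos(s)/(-sin(s) + cos(2*s) + 1)^2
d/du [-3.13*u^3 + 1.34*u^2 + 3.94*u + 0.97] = -9.39*u^2 + 2.68*u + 3.94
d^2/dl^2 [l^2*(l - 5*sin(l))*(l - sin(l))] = 6*l^3*sin(l) - 36*l^2*cos(l) + 10*l^2*cos(2*l) + 12*l^2 - 36*l*sin(l) + 20*l*sin(2*l) - 5*cos(2*l) + 5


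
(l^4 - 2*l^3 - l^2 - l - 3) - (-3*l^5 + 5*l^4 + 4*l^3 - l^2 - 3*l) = 3*l^5 - 4*l^4 - 6*l^3 + 2*l - 3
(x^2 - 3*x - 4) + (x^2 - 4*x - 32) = 2*x^2 - 7*x - 36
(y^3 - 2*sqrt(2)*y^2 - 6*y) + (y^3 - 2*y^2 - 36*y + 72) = 2*y^3 - 2*sqrt(2)*y^2 - 2*y^2 - 42*y + 72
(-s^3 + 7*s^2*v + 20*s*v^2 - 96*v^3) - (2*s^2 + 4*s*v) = -s^3 + 7*s^2*v - 2*s^2 + 20*s*v^2 - 4*s*v - 96*v^3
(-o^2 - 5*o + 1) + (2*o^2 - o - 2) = o^2 - 6*o - 1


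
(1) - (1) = 0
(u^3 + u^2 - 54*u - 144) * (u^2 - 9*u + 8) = u^5 - 8*u^4 - 55*u^3 + 350*u^2 + 864*u - 1152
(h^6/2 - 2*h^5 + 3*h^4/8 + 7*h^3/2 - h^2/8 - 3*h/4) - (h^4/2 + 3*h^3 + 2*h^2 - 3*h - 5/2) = h^6/2 - 2*h^5 - h^4/8 + h^3/2 - 17*h^2/8 + 9*h/4 + 5/2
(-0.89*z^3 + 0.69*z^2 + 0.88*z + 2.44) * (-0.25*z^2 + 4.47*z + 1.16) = 0.2225*z^5 - 4.1508*z^4 + 1.8319*z^3 + 4.124*z^2 + 11.9276*z + 2.8304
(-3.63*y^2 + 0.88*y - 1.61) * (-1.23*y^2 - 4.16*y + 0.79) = 4.4649*y^4 + 14.0184*y^3 - 4.5482*y^2 + 7.3928*y - 1.2719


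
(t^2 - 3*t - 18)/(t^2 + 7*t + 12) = (t - 6)/(t + 4)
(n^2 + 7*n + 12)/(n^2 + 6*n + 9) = (n + 4)/(n + 3)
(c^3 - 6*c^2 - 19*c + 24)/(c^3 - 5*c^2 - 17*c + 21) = (c - 8)/(c - 7)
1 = 1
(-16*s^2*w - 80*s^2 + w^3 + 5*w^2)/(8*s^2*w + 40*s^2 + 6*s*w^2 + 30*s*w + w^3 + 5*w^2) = (-4*s + w)/(2*s + w)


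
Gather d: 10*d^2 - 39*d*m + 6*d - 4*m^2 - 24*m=10*d^2 + d*(6 - 39*m) - 4*m^2 - 24*m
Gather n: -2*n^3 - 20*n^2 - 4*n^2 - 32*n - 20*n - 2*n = -2*n^3 - 24*n^2 - 54*n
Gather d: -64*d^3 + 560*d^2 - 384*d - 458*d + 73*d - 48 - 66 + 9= -64*d^3 + 560*d^2 - 769*d - 105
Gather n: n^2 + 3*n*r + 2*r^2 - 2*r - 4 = n^2 + 3*n*r + 2*r^2 - 2*r - 4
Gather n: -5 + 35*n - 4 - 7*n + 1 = 28*n - 8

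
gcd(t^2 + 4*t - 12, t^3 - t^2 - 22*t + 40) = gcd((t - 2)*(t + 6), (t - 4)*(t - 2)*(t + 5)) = t - 2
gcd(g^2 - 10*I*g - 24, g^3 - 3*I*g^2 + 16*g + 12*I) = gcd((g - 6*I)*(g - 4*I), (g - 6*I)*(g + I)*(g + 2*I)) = g - 6*I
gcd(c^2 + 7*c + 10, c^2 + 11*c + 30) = c + 5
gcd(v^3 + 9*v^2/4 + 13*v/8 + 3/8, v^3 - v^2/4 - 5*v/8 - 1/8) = v + 1/2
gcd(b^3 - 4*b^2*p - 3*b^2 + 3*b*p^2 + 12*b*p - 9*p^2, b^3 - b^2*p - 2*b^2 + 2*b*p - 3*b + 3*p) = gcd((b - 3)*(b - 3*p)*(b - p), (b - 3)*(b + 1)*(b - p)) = -b^2 + b*p + 3*b - 3*p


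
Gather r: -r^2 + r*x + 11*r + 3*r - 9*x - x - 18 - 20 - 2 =-r^2 + r*(x + 14) - 10*x - 40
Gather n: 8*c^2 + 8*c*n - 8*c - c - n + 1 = 8*c^2 - 9*c + n*(8*c - 1) + 1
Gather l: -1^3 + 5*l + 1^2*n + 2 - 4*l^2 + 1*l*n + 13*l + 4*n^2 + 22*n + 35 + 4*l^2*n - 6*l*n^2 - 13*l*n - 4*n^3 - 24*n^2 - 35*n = l^2*(4*n - 4) + l*(-6*n^2 - 12*n + 18) - 4*n^3 - 20*n^2 - 12*n + 36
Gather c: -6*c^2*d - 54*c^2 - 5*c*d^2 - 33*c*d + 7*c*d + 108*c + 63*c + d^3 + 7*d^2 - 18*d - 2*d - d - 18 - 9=c^2*(-6*d - 54) + c*(-5*d^2 - 26*d + 171) + d^3 + 7*d^2 - 21*d - 27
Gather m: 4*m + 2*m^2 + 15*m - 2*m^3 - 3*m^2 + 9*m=-2*m^3 - m^2 + 28*m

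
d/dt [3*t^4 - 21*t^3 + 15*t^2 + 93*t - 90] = 12*t^3 - 63*t^2 + 30*t + 93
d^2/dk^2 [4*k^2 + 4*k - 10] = 8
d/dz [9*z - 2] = 9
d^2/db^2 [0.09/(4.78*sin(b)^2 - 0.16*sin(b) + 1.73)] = (-8.225424*sin(b)^4 + 0.206496*sin(b)^3 + 15.312816*sin(b)^2 - 0.437904*sin(b) - 1.483884)/(4.78*sin(b)^2 - 0.16*sin(b) + 1.73)^3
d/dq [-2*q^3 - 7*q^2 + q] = -6*q^2 - 14*q + 1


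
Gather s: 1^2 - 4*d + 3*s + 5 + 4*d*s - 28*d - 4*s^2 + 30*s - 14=-32*d - 4*s^2 + s*(4*d + 33) - 8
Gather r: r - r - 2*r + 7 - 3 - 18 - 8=-2*r - 22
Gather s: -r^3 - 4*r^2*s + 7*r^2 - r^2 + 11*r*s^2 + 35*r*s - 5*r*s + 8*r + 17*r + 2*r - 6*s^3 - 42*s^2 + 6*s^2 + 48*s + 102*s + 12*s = -r^3 + 6*r^2 + 27*r - 6*s^3 + s^2*(11*r - 36) + s*(-4*r^2 + 30*r + 162)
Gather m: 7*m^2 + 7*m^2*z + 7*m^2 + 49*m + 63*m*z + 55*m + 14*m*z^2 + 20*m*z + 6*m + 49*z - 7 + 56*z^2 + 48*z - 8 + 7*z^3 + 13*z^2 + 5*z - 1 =m^2*(7*z + 14) + m*(14*z^2 + 83*z + 110) + 7*z^3 + 69*z^2 + 102*z - 16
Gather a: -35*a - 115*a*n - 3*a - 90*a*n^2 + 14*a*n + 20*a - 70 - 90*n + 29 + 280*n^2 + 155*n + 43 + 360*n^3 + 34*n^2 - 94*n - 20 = a*(-90*n^2 - 101*n - 18) + 360*n^3 + 314*n^2 - 29*n - 18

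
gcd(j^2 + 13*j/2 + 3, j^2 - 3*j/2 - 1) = j + 1/2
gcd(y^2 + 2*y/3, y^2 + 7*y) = y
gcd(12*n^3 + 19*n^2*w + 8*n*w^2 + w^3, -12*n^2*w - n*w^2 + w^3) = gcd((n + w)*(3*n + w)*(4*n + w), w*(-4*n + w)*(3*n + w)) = 3*n + w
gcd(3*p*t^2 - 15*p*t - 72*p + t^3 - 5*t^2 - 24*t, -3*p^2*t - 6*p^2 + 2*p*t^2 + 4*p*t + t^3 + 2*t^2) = 3*p + t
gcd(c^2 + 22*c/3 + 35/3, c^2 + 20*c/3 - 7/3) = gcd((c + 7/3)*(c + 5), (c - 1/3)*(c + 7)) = 1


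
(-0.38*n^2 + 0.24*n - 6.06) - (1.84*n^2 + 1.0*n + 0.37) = -2.22*n^2 - 0.76*n - 6.43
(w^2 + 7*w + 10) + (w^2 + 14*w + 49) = 2*w^2 + 21*w + 59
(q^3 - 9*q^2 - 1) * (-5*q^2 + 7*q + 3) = -5*q^5 + 52*q^4 - 60*q^3 - 22*q^2 - 7*q - 3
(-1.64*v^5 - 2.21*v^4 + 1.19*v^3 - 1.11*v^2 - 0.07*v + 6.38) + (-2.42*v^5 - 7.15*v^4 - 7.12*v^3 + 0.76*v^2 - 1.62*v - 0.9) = -4.06*v^5 - 9.36*v^4 - 5.93*v^3 - 0.35*v^2 - 1.69*v + 5.48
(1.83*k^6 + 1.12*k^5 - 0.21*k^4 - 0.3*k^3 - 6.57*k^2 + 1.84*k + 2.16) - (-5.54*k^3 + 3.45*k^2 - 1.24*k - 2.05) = 1.83*k^6 + 1.12*k^5 - 0.21*k^4 + 5.24*k^3 - 10.02*k^2 + 3.08*k + 4.21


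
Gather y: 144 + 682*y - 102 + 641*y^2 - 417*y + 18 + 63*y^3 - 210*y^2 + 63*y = 63*y^3 + 431*y^2 + 328*y + 60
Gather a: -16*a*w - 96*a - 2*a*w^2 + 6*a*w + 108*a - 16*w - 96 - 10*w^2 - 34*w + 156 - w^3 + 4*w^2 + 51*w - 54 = a*(-2*w^2 - 10*w + 12) - w^3 - 6*w^2 + w + 6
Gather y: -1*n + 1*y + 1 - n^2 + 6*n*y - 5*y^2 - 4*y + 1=-n^2 - n - 5*y^2 + y*(6*n - 3) + 2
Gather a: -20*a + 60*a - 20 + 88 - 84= 40*a - 16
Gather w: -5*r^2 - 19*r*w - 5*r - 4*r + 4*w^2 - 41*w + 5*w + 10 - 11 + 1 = -5*r^2 - 9*r + 4*w^2 + w*(-19*r - 36)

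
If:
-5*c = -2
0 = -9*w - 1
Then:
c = 2/5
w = -1/9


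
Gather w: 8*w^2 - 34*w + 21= 8*w^2 - 34*w + 21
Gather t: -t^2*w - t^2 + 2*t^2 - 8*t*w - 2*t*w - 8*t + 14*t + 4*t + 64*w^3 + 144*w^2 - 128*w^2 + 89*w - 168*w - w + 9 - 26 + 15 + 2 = t^2*(1 - w) + t*(10 - 10*w) + 64*w^3 + 16*w^2 - 80*w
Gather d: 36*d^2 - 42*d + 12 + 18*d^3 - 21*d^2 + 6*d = 18*d^3 + 15*d^2 - 36*d + 12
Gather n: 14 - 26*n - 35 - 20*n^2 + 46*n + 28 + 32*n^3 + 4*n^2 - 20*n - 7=32*n^3 - 16*n^2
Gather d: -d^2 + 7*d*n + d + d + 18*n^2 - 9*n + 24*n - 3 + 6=-d^2 + d*(7*n + 2) + 18*n^2 + 15*n + 3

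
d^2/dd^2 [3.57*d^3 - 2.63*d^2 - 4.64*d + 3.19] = 21.42*d - 5.26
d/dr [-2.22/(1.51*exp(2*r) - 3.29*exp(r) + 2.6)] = (6.7044*exp(r) - 7.3038)*exp(r)/(1.51*exp(2*r) - 3.29*exp(r) + 2.6)^2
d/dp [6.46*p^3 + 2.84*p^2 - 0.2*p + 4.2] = 19.38*p^2 + 5.68*p - 0.2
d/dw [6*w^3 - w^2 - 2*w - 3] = 18*w^2 - 2*w - 2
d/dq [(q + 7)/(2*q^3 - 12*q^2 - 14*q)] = (-q*(-q^2 + 6*q + 7) + (q + 7)*(-3*q^2 + 12*q + 7))/(2*q^2*(-q^2 + 6*q + 7)^2)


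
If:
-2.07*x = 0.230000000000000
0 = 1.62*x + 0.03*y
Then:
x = -0.11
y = 6.00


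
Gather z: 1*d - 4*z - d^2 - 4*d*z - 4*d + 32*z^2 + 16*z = -d^2 - 3*d + 32*z^2 + z*(12 - 4*d)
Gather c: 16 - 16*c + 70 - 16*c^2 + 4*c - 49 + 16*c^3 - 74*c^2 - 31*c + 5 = 16*c^3 - 90*c^2 - 43*c + 42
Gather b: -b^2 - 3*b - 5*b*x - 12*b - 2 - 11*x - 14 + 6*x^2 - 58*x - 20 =-b^2 + b*(-5*x - 15) + 6*x^2 - 69*x - 36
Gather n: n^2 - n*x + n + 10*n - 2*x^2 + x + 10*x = n^2 + n*(11 - x) - 2*x^2 + 11*x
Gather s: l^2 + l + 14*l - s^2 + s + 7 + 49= l^2 + 15*l - s^2 + s + 56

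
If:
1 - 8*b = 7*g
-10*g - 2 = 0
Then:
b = 3/10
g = -1/5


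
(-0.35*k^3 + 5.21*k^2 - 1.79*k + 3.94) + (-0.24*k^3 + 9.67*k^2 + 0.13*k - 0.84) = -0.59*k^3 + 14.88*k^2 - 1.66*k + 3.1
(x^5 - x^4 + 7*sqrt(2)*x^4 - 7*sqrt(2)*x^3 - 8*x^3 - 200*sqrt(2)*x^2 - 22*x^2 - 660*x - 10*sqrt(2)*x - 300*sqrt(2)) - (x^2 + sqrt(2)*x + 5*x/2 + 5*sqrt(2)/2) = x^5 - x^4 + 7*sqrt(2)*x^4 - 7*sqrt(2)*x^3 - 8*x^3 - 200*sqrt(2)*x^2 - 23*x^2 - 1325*x/2 - 11*sqrt(2)*x - 605*sqrt(2)/2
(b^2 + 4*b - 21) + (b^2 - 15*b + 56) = 2*b^2 - 11*b + 35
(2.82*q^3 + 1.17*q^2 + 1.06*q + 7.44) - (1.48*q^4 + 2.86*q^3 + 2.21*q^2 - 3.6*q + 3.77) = -1.48*q^4 - 0.04*q^3 - 1.04*q^2 + 4.66*q + 3.67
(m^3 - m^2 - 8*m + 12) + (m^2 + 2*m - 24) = m^3 - 6*m - 12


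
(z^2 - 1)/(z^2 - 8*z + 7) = (z + 1)/(z - 7)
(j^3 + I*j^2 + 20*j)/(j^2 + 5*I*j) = j - 4*I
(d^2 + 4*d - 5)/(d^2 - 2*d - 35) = (d - 1)/(d - 7)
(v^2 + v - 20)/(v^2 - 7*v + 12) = (v + 5)/(v - 3)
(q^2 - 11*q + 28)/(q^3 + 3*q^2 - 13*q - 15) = (q^2 - 11*q + 28)/(q^3 + 3*q^2 - 13*q - 15)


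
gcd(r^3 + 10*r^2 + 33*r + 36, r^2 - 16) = r + 4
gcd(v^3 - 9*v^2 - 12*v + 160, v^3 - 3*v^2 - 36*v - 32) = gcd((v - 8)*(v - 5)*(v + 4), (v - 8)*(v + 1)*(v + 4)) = v^2 - 4*v - 32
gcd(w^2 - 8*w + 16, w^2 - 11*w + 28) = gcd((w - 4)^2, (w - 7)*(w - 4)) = w - 4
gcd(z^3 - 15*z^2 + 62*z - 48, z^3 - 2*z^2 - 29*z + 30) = z^2 - 7*z + 6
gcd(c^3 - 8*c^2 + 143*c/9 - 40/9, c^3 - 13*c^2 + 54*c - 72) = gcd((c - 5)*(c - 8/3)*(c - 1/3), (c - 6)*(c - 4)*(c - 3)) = 1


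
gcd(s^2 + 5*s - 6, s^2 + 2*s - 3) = s - 1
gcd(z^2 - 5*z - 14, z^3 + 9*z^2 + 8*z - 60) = 1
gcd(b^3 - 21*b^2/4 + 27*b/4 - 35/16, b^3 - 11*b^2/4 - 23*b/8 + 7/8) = b - 7/2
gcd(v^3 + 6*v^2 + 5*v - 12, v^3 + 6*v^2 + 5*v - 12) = v^3 + 6*v^2 + 5*v - 12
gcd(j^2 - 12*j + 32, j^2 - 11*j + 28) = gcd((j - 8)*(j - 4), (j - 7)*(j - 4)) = j - 4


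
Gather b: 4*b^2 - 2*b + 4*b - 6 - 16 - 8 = 4*b^2 + 2*b - 30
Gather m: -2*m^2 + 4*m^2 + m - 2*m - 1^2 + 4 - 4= 2*m^2 - m - 1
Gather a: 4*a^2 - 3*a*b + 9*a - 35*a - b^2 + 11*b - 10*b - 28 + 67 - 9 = 4*a^2 + a*(-3*b - 26) - b^2 + b + 30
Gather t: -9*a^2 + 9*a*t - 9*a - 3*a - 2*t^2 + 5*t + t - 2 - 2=-9*a^2 - 12*a - 2*t^2 + t*(9*a + 6) - 4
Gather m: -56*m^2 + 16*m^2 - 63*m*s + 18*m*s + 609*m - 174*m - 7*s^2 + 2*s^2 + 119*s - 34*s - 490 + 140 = -40*m^2 + m*(435 - 45*s) - 5*s^2 + 85*s - 350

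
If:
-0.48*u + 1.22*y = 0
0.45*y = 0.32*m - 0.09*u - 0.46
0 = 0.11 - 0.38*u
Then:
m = 1.68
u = 0.29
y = 0.11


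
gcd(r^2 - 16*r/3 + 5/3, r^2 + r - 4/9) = r - 1/3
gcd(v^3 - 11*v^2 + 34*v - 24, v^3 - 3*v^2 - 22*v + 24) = v^2 - 7*v + 6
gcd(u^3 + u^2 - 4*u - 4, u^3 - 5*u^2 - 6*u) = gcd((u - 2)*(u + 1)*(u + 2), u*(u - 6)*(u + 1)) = u + 1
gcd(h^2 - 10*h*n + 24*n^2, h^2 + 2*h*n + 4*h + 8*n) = 1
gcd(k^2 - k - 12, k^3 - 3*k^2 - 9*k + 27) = k + 3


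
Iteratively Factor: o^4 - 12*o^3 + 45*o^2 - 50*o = (o)*(o^3 - 12*o^2 + 45*o - 50) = o*(o - 5)*(o^2 - 7*o + 10) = o*(o - 5)*(o - 2)*(o - 5)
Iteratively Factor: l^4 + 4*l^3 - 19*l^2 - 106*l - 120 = (l + 3)*(l^3 + l^2 - 22*l - 40) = (l + 3)*(l + 4)*(l^2 - 3*l - 10) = (l - 5)*(l + 3)*(l + 4)*(l + 2)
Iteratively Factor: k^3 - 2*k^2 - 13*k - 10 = (k + 1)*(k^2 - 3*k - 10) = (k - 5)*(k + 1)*(k + 2)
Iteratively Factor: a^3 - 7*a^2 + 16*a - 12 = (a - 3)*(a^2 - 4*a + 4) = (a - 3)*(a - 2)*(a - 2)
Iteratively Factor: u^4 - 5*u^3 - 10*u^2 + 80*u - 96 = (u - 4)*(u^3 - u^2 - 14*u + 24) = (u - 4)*(u - 2)*(u^2 + u - 12) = (u - 4)*(u - 3)*(u - 2)*(u + 4)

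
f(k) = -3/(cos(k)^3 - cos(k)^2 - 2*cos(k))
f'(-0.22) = -0.18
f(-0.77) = 1.90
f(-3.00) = -101.27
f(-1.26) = 4.43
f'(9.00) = -51.46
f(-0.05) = 1.50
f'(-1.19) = -9.41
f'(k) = -3*(3*sin(k)*cos(k)^2 - 2*sin(k)*cos(k) - 2*sin(k))/(cos(k)^3 - cos(k)^2 - 2*cos(k))^2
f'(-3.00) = 1408.88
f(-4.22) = -4.87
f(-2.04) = -4.94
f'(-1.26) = -14.55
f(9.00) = -12.73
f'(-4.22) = 2.67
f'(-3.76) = -15.63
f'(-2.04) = -3.50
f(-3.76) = -7.06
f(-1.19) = 3.61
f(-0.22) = 1.52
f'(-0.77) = -1.58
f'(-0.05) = -0.04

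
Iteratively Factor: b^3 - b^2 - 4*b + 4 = (b - 2)*(b^2 + b - 2) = (b - 2)*(b - 1)*(b + 2)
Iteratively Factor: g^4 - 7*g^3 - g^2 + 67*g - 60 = (g - 1)*(g^3 - 6*g^2 - 7*g + 60) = (g - 5)*(g - 1)*(g^2 - g - 12) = (g - 5)*(g - 1)*(g + 3)*(g - 4)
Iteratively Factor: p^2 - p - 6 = (p - 3)*(p + 2)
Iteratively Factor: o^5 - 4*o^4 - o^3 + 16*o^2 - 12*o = (o - 1)*(o^4 - 3*o^3 - 4*o^2 + 12*o) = (o - 1)*(o + 2)*(o^3 - 5*o^2 + 6*o) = (o - 2)*(o - 1)*(o + 2)*(o^2 - 3*o) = o*(o - 2)*(o - 1)*(o + 2)*(o - 3)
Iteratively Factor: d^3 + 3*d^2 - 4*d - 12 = (d - 2)*(d^2 + 5*d + 6) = (d - 2)*(d + 3)*(d + 2)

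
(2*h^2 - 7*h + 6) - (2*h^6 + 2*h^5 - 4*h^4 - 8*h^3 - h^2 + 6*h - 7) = -2*h^6 - 2*h^5 + 4*h^4 + 8*h^3 + 3*h^2 - 13*h + 13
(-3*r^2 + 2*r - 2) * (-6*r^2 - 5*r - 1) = 18*r^4 + 3*r^3 + 5*r^2 + 8*r + 2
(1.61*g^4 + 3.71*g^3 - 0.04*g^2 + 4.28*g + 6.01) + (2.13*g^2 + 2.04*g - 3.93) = 1.61*g^4 + 3.71*g^3 + 2.09*g^2 + 6.32*g + 2.08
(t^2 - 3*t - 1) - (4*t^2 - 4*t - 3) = -3*t^2 + t + 2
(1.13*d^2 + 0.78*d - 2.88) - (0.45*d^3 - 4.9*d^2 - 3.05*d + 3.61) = -0.45*d^3 + 6.03*d^2 + 3.83*d - 6.49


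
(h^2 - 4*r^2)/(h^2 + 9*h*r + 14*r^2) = (h - 2*r)/(h + 7*r)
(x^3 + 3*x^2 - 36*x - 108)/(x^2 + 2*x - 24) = (x^2 - 3*x - 18)/(x - 4)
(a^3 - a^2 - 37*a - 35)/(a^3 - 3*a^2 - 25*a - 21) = (a + 5)/(a + 3)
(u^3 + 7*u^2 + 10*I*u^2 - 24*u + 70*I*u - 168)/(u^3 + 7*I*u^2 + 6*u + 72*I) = (u + 7)/(u - 3*I)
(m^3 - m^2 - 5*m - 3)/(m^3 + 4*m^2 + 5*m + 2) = (m - 3)/(m + 2)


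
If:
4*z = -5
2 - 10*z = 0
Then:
No Solution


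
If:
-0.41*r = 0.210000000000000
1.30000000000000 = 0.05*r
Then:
No Solution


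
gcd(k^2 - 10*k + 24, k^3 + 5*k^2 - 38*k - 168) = k - 6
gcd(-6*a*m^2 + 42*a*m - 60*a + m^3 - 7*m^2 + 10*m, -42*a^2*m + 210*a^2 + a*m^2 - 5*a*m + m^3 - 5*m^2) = 6*a*m - 30*a - m^2 + 5*m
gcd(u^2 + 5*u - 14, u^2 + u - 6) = u - 2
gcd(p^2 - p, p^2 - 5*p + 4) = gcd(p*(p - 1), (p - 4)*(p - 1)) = p - 1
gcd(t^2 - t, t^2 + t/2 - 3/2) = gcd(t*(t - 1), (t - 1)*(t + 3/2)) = t - 1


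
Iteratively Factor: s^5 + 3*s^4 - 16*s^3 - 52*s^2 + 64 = (s - 4)*(s^4 + 7*s^3 + 12*s^2 - 4*s - 16) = (s - 4)*(s + 2)*(s^3 + 5*s^2 + 2*s - 8) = (s - 4)*(s - 1)*(s + 2)*(s^2 + 6*s + 8) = (s - 4)*(s - 1)*(s + 2)^2*(s + 4)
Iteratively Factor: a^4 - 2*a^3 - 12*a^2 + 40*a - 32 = (a - 2)*(a^3 - 12*a + 16) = (a - 2)^2*(a^2 + 2*a - 8) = (a - 2)^2*(a + 4)*(a - 2)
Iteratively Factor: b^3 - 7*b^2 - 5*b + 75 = (b - 5)*(b^2 - 2*b - 15) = (b - 5)^2*(b + 3)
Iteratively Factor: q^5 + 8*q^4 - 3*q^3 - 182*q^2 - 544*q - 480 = (q + 4)*(q^4 + 4*q^3 - 19*q^2 - 106*q - 120) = (q + 3)*(q + 4)*(q^3 + q^2 - 22*q - 40) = (q - 5)*(q + 3)*(q + 4)*(q^2 + 6*q + 8) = (q - 5)*(q + 3)*(q + 4)^2*(q + 2)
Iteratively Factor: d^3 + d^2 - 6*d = (d + 3)*(d^2 - 2*d) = d*(d + 3)*(d - 2)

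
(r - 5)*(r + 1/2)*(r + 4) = r^3 - r^2/2 - 41*r/2 - 10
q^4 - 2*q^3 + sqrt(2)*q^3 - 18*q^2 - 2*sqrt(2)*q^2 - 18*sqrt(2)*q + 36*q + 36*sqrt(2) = (q - 2)*(q - 3*sqrt(2))*(q + sqrt(2))*(q + 3*sqrt(2))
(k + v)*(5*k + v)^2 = 25*k^3 + 35*k^2*v + 11*k*v^2 + v^3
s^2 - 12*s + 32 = (s - 8)*(s - 4)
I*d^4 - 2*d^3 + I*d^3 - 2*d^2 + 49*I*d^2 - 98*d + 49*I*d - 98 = (d - 7*I)*(d + 2*I)*(d + 7*I)*(I*d + I)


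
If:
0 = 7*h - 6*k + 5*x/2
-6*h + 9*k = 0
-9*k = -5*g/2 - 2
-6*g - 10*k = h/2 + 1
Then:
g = -244/647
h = 114/647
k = 76/647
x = -684/3235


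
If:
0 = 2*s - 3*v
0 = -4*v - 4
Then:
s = -3/2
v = -1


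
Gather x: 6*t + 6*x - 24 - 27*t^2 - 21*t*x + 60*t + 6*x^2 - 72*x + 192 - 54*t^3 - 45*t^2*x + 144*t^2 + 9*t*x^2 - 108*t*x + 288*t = -54*t^3 + 117*t^2 + 354*t + x^2*(9*t + 6) + x*(-45*t^2 - 129*t - 66) + 168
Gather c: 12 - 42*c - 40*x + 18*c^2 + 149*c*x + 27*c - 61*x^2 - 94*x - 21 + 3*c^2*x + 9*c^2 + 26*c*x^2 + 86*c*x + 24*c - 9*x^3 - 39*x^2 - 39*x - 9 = c^2*(3*x + 27) + c*(26*x^2 + 235*x + 9) - 9*x^3 - 100*x^2 - 173*x - 18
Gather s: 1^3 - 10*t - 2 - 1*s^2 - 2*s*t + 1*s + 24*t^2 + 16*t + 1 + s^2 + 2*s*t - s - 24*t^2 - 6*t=0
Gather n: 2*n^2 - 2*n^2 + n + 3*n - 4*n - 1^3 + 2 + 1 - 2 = 0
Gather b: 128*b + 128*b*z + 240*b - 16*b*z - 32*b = b*(112*z + 336)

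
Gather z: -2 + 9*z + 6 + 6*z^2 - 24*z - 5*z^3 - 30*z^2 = -5*z^3 - 24*z^2 - 15*z + 4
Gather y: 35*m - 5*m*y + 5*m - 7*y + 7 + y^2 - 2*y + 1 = 40*m + y^2 + y*(-5*m - 9) + 8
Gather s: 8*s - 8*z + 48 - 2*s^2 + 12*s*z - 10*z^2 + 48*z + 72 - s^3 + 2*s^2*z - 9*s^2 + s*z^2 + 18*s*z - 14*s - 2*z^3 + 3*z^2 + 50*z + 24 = -s^3 + s^2*(2*z - 11) + s*(z^2 + 30*z - 6) - 2*z^3 - 7*z^2 + 90*z + 144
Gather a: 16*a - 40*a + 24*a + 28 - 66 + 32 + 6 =0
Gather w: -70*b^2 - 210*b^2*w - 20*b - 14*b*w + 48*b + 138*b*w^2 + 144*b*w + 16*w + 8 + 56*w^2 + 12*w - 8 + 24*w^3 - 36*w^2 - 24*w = -70*b^2 + 28*b + 24*w^3 + w^2*(138*b + 20) + w*(-210*b^2 + 130*b + 4)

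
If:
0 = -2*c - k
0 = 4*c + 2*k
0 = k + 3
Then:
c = 3/2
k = -3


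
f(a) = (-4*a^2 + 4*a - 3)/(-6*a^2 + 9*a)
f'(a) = (4 - 8*a)/(-6*a^2 + 9*a) + (12*a - 9)*(-4*a^2 + 4*a - 3)/(-6*a^2 + 9*a)^2 = (-4*a^2 - 12*a + 9)/(3*a^2*(4*a^2 - 12*a + 9))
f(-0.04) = 8.57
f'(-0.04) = 208.05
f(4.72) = 0.80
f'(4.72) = -0.05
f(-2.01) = 0.64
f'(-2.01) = 0.03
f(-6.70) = 0.64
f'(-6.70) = -0.00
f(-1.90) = 0.65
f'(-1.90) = 0.03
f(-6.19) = 0.63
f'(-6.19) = -0.00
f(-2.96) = 0.63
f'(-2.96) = 0.00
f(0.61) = -0.63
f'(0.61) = 0.05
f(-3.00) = 0.63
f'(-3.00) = 0.00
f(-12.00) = 0.65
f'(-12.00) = 0.00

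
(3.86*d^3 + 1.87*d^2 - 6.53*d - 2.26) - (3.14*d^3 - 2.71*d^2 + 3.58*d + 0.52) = 0.72*d^3 + 4.58*d^2 - 10.11*d - 2.78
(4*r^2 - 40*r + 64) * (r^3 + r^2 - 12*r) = 4*r^5 - 36*r^4 - 24*r^3 + 544*r^2 - 768*r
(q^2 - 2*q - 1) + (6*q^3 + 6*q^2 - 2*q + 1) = 6*q^3 + 7*q^2 - 4*q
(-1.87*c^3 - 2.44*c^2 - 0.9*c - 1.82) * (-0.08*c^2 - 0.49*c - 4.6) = 0.1496*c^5 + 1.1115*c^4 + 9.8696*c^3 + 11.8106*c^2 + 5.0318*c + 8.372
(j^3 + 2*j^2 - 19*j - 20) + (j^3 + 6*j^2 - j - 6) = 2*j^3 + 8*j^2 - 20*j - 26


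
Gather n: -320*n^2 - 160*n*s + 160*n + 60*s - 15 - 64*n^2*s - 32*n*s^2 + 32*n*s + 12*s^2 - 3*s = n^2*(-64*s - 320) + n*(-32*s^2 - 128*s + 160) + 12*s^2 + 57*s - 15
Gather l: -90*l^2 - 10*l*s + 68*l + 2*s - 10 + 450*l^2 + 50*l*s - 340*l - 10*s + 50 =360*l^2 + l*(40*s - 272) - 8*s + 40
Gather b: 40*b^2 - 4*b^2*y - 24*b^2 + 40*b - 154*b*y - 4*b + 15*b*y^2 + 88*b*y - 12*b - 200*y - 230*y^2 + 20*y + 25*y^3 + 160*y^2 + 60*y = b^2*(16 - 4*y) + b*(15*y^2 - 66*y + 24) + 25*y^3 - 70*y^2 - 120*y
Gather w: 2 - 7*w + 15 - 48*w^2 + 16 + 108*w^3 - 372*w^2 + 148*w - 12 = 108*w^3 - 420*w^2 + 141*w + 21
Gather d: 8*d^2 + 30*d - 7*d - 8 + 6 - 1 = 8*d^2 + 23*d - 3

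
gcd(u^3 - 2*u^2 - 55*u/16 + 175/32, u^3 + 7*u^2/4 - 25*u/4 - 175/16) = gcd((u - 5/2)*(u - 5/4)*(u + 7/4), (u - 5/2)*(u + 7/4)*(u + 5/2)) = u^2 - 3*u/4 - 35/8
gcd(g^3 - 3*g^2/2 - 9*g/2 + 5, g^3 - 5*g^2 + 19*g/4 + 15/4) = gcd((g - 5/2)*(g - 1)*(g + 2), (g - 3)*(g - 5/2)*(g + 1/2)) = g - 5/2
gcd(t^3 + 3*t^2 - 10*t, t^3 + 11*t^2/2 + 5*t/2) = t^2 + 5*t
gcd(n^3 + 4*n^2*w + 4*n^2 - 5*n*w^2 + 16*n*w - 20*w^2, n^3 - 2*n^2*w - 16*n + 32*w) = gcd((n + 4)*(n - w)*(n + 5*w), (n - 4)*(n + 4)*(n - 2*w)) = n + 4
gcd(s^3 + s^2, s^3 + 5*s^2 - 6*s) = s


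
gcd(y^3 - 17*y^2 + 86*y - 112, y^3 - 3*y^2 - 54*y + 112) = y^2 - 10*y + 16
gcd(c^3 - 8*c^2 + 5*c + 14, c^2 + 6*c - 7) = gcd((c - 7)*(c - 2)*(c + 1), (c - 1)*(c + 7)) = 1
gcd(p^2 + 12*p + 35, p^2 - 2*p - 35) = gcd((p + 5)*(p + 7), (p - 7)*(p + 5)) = p + 5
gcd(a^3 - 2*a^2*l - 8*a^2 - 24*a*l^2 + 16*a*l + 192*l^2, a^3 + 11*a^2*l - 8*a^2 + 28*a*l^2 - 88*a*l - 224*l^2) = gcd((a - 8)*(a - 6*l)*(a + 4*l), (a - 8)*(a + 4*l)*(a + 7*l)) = a^2 + 4*a*l - 8*a - 32*l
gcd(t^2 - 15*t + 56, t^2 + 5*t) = 1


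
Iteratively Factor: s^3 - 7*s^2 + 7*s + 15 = (s + 1)*(s^2 - 8*s + 15) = (s - 5)*(s + 1)*(s - 3)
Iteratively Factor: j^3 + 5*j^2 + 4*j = (j + 4)*(j^2 + j) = (j + 1)*(j + 4)*(j)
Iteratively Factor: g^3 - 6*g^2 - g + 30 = (g - 5)*(g^2 - g - 6) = (g - 5)*(g + 2)*(g - 3)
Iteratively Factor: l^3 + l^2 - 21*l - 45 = (l - 5)*(l^2 + 6*l + 9) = (l - 5)*(l + 3)*(l + 3)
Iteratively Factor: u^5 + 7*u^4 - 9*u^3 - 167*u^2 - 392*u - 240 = (u + 4)*(u^4 + 3*u^3 - 21*u^2 - 83*u - 60) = (u + 1)*(u + 4)*(u^3 + 2*u^2 - 23*u - 60) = (u + 1)*(u + 4)^2*(u^2 - 2*u - 15) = (u + 1)*(u + 3)*(u + 4)^2*(u - 5)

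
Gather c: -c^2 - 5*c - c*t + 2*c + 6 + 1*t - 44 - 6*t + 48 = -c^2 + c*(-t - 3) - 5*t + 10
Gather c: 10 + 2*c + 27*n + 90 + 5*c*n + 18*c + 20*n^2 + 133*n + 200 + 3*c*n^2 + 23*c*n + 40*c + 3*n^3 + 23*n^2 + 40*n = c*(3*n^2 + 28*n + 60) + 3*n^3 + 43*n^2 + 200*n + 300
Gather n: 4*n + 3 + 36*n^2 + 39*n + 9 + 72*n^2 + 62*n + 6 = 108*n^2 + 105*n + 18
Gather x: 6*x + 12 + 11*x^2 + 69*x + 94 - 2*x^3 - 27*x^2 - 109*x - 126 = -2*x^3 - 16*x^2 - 34*x - 20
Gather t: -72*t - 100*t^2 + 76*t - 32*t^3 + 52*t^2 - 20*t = -32*t^3 - 48*t^2 - 16*t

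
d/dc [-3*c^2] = -6*c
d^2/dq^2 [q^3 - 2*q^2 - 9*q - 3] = 6*q - 4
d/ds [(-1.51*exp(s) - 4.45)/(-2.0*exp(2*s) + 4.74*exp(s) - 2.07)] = (-3.02*exp(2*s) - 17.8*exp(s) + 24.2187)*exp(s)/(4.0*exp(4*s) - 18.96*exp(3*s) + 30.7476*exp(2*s) - 19.6236*exp(s) + 4.2849)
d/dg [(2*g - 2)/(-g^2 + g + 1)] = 2*(g^2 - 2*g + 2)/(g^4 - 2*g^3 - g^2 + 2*g + 1)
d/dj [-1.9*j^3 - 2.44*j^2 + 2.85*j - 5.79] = -5.7*j^2 - 4.88*j + 2.85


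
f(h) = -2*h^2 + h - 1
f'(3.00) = -11.00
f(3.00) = -16.00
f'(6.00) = -23.00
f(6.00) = -67.00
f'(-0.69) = 3.76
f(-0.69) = -2.64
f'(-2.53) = 11.12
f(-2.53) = -16.33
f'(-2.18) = 9.72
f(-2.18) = -12.68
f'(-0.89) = 4.56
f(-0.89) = -3.47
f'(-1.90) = 8.60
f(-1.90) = -10.12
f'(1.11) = -3.44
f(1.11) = -2.35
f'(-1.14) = 5.56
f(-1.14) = -4.74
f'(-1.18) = 5.72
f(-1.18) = -4.96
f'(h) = 1 - 4*h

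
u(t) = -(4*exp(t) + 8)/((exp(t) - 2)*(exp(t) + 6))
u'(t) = -4*exp(t)/((exp(t) - 2)*(exp(t) + 6)) + (4*exp(t) + 8)*exp(t)/((exp(t) - 2)*(exp(t) + 6)^2) + (4*exp(t) + 8)*exp(t)/((exp(t) - 2)^2*(exp(t) + 6)) = 4*(exp(2*t) + 4*exp(t) + 20)*exp(t)/(exp(4*t) + 8*exp(3*t) - 8*exp(2*t) - 96*exp(t) + 144)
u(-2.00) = 0.75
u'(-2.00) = 0.09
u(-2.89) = 0.70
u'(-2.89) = 0.03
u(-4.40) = 0.67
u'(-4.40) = 0.01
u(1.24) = -1.59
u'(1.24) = 3.34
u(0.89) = -4.83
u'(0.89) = 25.79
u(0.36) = 3.26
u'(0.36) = 8.98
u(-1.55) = 0.80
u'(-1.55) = 0.14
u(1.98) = -0.53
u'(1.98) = 0.61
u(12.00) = 0.00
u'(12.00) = 0.00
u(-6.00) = 0.67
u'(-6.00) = 0.00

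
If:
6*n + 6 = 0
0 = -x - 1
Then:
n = -1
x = -1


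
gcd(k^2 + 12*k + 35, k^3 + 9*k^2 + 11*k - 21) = k + 7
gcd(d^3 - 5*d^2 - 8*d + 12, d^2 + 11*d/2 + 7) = d + 2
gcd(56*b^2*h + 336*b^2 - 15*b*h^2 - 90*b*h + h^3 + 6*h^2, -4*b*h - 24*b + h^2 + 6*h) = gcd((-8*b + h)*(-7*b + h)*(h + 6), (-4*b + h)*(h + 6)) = h + 6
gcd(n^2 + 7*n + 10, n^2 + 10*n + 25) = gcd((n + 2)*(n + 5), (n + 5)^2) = n + 5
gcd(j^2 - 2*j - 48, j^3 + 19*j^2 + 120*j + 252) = j + 6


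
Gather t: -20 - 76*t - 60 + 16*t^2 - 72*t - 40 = 16*t^2 - 148*t - 120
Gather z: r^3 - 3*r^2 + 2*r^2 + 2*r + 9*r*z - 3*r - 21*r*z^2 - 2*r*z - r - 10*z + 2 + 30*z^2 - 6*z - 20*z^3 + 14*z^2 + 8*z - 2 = r^3 - r^2 - 2*r - 20*z^3 + z^2*(44 - 21*r) + z*(7*r - 8)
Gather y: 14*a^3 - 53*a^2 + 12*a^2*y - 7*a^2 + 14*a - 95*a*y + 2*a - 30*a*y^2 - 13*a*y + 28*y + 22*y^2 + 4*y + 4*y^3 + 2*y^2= 14*a^3 - 60*a^2 + 16*a + 4*y^3 + y^2*(24 - 30*a) + y*(12*a^2 - 108*a + 32)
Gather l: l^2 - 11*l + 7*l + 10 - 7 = l^2 - 4*l + 3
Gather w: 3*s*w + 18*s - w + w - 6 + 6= 3*s*w + 18*s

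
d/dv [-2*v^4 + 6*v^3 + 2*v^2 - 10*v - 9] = -8*v^3 + 18*v^2 + 4*v - 10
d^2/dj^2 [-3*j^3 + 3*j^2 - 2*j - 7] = 6 - 18*j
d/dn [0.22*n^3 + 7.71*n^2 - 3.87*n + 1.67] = 0.66*n^2 + 15.42*n - 3.87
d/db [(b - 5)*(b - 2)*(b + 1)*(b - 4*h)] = 4*b^3 - 12*b^2*h - 18*b^2 + 48*b*h + 6*b - 12*h + 10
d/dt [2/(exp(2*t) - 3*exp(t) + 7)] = (6 - 4*exp(t))*exp(t)/(exp(2*t) - 3*exp(t) + 7)^2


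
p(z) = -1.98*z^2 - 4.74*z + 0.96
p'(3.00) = -16.62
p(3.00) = -31.08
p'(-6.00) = 19.02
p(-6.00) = -41.88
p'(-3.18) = 7.85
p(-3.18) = -3.99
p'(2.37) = -14.13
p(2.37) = -21.40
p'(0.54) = -6.88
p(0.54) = -2.18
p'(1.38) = -10.20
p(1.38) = -9.35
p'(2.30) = -13.85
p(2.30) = -20.42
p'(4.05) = -20.78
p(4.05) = -50.71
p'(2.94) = -16.38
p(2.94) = -30.09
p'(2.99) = -16.58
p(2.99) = -30.91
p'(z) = -3.96*z - 4.74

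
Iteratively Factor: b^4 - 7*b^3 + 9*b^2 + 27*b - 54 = (b - 3)*(b^3 - 4*b^2 - 3*b + 18) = (b - 3)^2*(b^2 - b - 6) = (b - 3)^2*(b + 2)*(b - 3)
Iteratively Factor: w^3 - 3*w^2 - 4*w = (w + 1)*(w^2 - 4*w) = (w - 4)*(w + 1)*(w)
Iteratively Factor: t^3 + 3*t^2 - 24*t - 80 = (t + 4)*(t^2 - t - 20) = (t - 5)*(t + 4)*(t + 4)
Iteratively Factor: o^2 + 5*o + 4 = (o + 4)*(o + 1)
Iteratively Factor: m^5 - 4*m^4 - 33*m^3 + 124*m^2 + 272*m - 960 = (m + 4)*(m^4 - 8*m^3 - m^2 + 128*m - 240) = (m - 3)*(m + 4)*(m^3 - 5*m^2 - 16*m + 80) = (m - 5)*(m - 3)*(m + 4)*(m^2 - 16) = (m - 5)*(m - 4)*(m - 3)*(m + 4)*(m + 4)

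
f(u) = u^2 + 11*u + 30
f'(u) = 2*u + 11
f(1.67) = 51.16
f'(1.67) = 14.34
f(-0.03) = 29.67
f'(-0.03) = 10.94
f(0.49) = 35.63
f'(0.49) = 11.98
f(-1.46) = 16.07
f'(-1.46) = 8.08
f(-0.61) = 23.66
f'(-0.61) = 9.78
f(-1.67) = 14.42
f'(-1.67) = 7.66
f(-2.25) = 10.31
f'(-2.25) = 6.50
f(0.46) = 35.27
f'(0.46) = 11.92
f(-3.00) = 6.00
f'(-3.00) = 5.00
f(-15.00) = 90.00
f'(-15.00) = -19.00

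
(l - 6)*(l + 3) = l^2 - 3*l - 18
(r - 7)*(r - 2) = r^2 - 9*r + 14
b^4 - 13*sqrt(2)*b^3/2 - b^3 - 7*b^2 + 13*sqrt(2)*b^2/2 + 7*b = b*(b - 1)*(b - 7*sqrt(2))*(b + sqrt(2)/2)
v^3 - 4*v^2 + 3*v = v*(v - 3)*(v - 1)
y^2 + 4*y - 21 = (y - 3)*(y + 7)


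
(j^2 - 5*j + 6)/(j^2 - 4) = (j - 3)/(j + 2)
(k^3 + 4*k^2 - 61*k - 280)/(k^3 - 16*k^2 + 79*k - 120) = (k^2 + 12*k + 35)/(k^2 - 8*k + 15)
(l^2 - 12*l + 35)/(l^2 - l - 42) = (l - 5)/(l + 6)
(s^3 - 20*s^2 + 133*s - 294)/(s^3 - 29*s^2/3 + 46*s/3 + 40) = 3*(s^2 - 14*s + 49)/(3*s^2 - 11*s - 20)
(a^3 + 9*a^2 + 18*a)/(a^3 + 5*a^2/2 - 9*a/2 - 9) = 2*a*(a + 6)/(2*a^2 - a - 6)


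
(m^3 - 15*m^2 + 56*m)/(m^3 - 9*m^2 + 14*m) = (m - 8)/(m - 2)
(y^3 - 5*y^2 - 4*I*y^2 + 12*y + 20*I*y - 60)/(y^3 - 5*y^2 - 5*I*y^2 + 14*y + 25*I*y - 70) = (y - 6*I)/(y - 7*I)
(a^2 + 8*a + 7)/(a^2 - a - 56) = (a + 1)/(a - 8)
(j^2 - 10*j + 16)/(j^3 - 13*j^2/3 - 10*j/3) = 3*(-j^2 + 10*j - 16)/(j*(-3*j^2 + 13*j + 10))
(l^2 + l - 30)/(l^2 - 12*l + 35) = (l + 6)/(l - 7)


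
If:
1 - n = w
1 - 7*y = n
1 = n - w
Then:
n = 1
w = 0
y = 0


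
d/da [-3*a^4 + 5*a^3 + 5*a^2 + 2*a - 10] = -12*a^3 + 15*a^2 + 10*a + 2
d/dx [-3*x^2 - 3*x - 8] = -6*x - 3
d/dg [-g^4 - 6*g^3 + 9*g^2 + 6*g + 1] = -4*g^3 - 18*g^2 + 18*g + 6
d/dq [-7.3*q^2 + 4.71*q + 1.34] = 4.71 - 14.6*q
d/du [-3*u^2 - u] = -6*u - 1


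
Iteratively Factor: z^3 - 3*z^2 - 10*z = (z)*(z^2 - 3*z - 10) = z*(z - 5)*(z + 2)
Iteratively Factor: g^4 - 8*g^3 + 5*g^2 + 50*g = (g)*(g^3 - 8*g^2 + 5*g + 50) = g*(g - 5)*(g^2 - 3*g - 10) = g*(g - 5)*(g + 2)*(g - 5)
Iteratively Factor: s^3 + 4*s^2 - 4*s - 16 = (s + 4)*(s^2 - 4) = (s + 2)*(s + 4)*(s - 2)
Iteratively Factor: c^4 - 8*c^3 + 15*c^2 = (c - 3)*(c^3 - 5*c^2) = c*(c - 3)*(c^2 - 5*c) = c^2*(c - 3)*(c - 5)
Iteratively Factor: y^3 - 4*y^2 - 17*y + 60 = (y + 4)*(y^2 - 8*y + 15) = (y - 3)*(y + 4)*(y - 5)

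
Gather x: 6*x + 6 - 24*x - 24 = -18*x - 18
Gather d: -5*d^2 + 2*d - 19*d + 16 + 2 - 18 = -5*d^2 - 17*d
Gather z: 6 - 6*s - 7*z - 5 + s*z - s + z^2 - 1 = -7*s + z^2 + z*(s - 7)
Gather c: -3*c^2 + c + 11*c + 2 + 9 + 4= -3*c^2 + 12*c + 15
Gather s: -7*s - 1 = -7*s - 1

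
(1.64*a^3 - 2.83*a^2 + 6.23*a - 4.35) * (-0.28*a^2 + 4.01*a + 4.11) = -0.4592*a^5 + 7.3688*a^4 - 6.3523*a^3 + 14.569*a^2 + 8.16180000000001*a - 17.8785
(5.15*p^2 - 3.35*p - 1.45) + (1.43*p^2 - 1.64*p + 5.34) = 6.58*p^2 - 4.99*p + 3.89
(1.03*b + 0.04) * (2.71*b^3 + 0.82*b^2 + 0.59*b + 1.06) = 2.7913*b^4 + 0.953*b^3 + 0.6405*b^2 + 1.1154*b + 0.0424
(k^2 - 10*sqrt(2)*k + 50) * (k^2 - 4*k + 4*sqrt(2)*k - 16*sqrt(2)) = k^4 - 6*sqrt(2)*k^3 - 4*k^3 - 30*k^2 + 24*sqrt(2)*k^2 + 120*k + 200*sqrt(2)*k - 800*sqrt(2)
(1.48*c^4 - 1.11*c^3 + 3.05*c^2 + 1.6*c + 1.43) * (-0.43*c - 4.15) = -0.6364*c^5 - 5.6647*c^4 + 3.295*c^3 - 13.3455*c^2 - 7.2549*c - 5.9345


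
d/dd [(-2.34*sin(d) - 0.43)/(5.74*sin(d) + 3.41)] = -5.5112*cos(d)/(5.74*sin(d) + 3.41)^2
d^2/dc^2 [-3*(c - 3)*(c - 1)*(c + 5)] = -18*c - 6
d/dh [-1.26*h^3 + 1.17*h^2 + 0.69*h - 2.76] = -3.78*h^2 + 2.34*h + 0.69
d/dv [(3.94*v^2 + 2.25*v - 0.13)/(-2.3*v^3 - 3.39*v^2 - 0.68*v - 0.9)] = (9.062*v^4 + 10.35*v^3 + 4.0513*v^2 - 7.9734*v - 2.1134)/(5.29*v^6 + 15.594*v^5 + 14.6201*v^4 + 8.7504*v^3 + 6.5644*v^2 + 1.224*v + 0.81)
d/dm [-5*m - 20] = -5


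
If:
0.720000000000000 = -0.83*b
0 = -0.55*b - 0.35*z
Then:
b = -0.87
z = 1.36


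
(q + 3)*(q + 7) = q^2 + 10*q + 21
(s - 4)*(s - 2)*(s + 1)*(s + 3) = s^4 - 2*s^3 - 13*s^2 + 14*s + 24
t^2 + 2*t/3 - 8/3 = (t - 4/3)*(t + 2)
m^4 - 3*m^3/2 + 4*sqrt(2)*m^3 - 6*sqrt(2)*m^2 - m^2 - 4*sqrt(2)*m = m*(m - 2)*(m + 1/2)*(m + 4*sqrt(2))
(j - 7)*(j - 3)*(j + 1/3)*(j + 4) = j^4 - 17*j^3/3 - 21*j^2 + 233*j/3 + 28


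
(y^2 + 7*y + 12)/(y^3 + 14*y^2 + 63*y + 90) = (y + 4)/(y^2 + 11*y + 30)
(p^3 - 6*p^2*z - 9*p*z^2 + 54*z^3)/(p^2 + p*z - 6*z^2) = (-p^2 + 9*p*z - 18*z^2)/(-p + 2*z)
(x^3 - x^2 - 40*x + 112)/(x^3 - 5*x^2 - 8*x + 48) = (x + 7)/(x + 3)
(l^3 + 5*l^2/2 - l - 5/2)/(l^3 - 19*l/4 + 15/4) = 2*(l + 1)/(2*l - 3)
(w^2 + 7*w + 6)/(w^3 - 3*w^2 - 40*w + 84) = (w + 1)/(w^2 - 9*w + 14)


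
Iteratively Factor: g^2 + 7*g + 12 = (g + 3)*(g + 4)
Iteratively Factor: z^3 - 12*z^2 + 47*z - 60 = (z - 4)*(z^2 - 8*z + 15) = (z - 4)*(z - 3)*(z - 5)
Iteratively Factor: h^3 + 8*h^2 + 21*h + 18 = (h + 3)*(h^2 + 5*h + 6) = (h + 2)*(h + 3)*(h + 3)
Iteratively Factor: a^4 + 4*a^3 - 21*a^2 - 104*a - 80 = (a + 4)*(a^3 - 21*a - 20) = (a - 5)*(a + 4)*(a^2 + 5*a + 4) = (a - 5)*(a + 1)*(a + 4)*(a + 4)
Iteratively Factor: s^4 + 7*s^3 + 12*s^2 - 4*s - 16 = (s + 2)*(s^3 + 5*s^2 + 2*s - 8) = (s + 2)*(s + 4)*(s^2 + s - 2) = (s - 1)*(s + 2)*(s + 4)*(s + 2)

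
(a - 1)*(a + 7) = a^2 + 6*a - 7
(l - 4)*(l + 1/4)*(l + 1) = l^3 - 11*l^2/4 - 19*l/4 - 1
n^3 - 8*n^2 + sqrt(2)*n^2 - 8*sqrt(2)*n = n*(n - 8)*(n + sqrt(2))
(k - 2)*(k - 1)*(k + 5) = k^3 + 2*k^2 - 13*k + 10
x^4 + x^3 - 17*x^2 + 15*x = x*(x - 3)*(x - 1)*(x + 5)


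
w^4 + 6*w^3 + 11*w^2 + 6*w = w*(w + 1)*(w + 2)*(w + 3)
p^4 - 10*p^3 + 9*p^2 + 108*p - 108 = (p - 6)^2*(p - 1)*(p + 3)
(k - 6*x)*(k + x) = k^2 - 5*k*x - 6*x^2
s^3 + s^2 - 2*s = s*(s - 1)*(s + 2)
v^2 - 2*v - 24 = (v - 6)*(v + 4)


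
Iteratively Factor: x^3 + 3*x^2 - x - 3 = (x + 3)*(x^2 - 1) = (x + 1)*(x + 3)*(x - 1)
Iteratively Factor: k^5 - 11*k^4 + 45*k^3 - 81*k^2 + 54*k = (k - 3)*(k^4 - 8*k^3 + 21*k^2 - 18*k) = (k - 3)*(k - 2)*(k^3 - 6*k^2 + 9*k) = (k - 3)^2*(k - 2)*(k^2 - 3*k) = k*(k - 3)^2*(k - 2)*(k - 3)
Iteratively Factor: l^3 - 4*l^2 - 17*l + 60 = (l - 3)*(l^2 - l - 20) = (l - 3)*(l + 4)*(l - 5)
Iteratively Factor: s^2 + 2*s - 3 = (s - 1)*(s + 3)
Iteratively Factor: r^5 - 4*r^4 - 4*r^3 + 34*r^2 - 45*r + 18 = (r - 2)*(r^4 - 2*r^3 - 8*r^2 + 18*r - 9) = (r - 3)*(r - 2)*(r^3 + r^2 - 5*r + 3) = (r - 3)*(r - 2)*(r - 1)*(r^2 + 2*r - 3) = (r - 3)*(r - 2)*(r - 1)^2*(r + 3)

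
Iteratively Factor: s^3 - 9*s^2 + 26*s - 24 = (s - 4)*(s^2 - 5*s + 6) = (s - 4)*(s - 3)*(s - 2)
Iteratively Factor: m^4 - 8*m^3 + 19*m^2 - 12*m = (m)*(m^3 - 8*m^2 + 19*m - 12) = m*(m - 1)*(m^2 - 7*m + 12) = m*(m - 4)*(m - 1)*(m - 3)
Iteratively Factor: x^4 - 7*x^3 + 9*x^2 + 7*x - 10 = (x - 1)*(x^3 - 6*x^2 + 3*x + 10) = (x - 2)*(x - 1)*(x^2 - 4*x - 5) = (x - 5)*(x - 2)*(x - 1)*(x + 1)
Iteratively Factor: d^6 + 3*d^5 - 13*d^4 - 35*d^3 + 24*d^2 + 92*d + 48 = (d + 1)*(d^5 + 2*d^4 - 15*d^3 - 20*d^2 + 44*d + 48) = (d + 1)^2*(d^4 + d^3 - 16*d^2 - 4*d + 48) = (d - 3)*(d + 1)^2*(d^3 + 4*d^2 - 4*d - 16) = (d - 3)*(d + 1)^2*(d + 2)*(d^2 + 2*d - 8) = (d - 3)*(d - 2)*(d + 1)^2*(d + 2)*(d + 4)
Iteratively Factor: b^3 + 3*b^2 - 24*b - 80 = (b + 4)*(b^2 - b - 20) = (b + 4)^2*(b - 5)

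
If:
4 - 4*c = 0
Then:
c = 1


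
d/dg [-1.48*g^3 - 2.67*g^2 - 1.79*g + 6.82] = -4.44*g^2 - 5.34*g - 1.79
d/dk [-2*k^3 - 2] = -6*k^2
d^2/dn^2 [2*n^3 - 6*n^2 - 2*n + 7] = 12*n - 12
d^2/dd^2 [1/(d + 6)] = 2/(d + 6)^3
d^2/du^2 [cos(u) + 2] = -cos(u)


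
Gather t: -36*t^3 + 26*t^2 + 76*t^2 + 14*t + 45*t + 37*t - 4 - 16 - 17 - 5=-36*t^3 + 102*t^2 + 96*t - 42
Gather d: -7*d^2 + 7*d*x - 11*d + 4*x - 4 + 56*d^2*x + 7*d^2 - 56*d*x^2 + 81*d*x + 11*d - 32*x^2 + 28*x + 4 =56*d^2*x + d*(-56*x^2 + 88*x) - 32*x^2 + 32*x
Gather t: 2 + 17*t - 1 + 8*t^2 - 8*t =8*t^2 + 9*t + 1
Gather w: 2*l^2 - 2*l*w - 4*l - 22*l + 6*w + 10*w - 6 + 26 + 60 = 2*l^2 - 26*l + w*(16 - 2*l) + 80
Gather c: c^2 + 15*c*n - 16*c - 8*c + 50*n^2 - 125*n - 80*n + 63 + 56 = c^2 + c*(15*n - 24) + 50*n^2 - 205*n + 119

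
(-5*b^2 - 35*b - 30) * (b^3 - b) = -5*b^5 - 35*b^4 - 25*b^3 + 35*b^2 + 30*b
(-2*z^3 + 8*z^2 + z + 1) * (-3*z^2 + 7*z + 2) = 6*z^5 - 38*z^4 + 49*z^3 + 20*z^2 + 9*z + 2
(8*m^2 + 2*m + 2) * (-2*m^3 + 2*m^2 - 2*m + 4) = -16*m^5 + 12*m^4 - 16*m^3 + 32*m^2 + 4*m + 8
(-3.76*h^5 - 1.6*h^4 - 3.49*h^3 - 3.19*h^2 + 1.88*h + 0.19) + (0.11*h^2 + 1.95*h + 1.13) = -3.76*h^5 - 1.6*h^4 - 3.49*h^3 - 3.08*h^2 + 3.83*h + 1.32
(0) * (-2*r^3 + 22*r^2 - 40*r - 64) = 0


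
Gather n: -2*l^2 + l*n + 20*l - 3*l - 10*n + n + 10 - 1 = -2*l^2 + 17*l + n*(l - 9) + 9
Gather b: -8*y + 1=1 - 8*y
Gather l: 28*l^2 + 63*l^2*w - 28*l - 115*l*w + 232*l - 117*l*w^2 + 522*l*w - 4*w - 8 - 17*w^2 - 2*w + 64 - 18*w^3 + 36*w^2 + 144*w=l^2*(63*w + 28) + l*(-117*w^2 + 407*w + 204) - 18*w^3 + 19*w^2 + 138*w + 56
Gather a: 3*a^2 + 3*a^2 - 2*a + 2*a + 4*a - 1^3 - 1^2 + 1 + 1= 6*a^2 + 4*a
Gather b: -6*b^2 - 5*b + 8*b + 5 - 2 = -6*b^2 + 3*b + 3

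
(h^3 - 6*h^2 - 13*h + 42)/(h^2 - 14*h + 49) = (h^2 + h - 6)/(h - 7)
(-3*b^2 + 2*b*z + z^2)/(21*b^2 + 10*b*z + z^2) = (-b + z)/(7*b + z)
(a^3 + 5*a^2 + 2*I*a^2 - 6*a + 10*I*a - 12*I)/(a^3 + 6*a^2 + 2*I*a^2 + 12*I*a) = (a - 1)/a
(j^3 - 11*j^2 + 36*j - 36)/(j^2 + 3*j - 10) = (j^2 - 9*j + 18)/(j + 5)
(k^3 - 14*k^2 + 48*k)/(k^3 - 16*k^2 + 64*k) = (k - 6)/(k - 8)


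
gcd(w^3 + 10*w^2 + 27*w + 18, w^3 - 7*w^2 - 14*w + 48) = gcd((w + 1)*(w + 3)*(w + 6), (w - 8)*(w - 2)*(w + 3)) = w + 3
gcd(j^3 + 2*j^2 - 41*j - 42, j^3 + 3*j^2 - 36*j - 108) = j - 6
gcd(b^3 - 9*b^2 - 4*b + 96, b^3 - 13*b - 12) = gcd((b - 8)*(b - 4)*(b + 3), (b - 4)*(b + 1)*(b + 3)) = b^2 - b - 12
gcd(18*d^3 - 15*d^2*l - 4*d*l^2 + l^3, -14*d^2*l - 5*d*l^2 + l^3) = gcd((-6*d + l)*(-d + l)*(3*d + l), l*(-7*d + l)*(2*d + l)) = 1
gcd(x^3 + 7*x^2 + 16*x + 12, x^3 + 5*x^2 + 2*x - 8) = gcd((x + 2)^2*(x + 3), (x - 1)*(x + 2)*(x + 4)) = x + 2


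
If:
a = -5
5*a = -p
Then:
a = -5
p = 25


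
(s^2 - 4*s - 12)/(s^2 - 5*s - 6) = (s + 2)/(s + 1)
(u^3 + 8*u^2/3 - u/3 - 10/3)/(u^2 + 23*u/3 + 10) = (u^2 + u - 2)/(u + 6)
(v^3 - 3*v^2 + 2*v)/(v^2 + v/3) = 3*(v^2 - 3*v + 2)/(3*v + 1)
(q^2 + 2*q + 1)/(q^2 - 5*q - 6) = (q + 1)/(q - 6)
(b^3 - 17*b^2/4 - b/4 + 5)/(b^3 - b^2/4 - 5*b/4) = (b - 4)/b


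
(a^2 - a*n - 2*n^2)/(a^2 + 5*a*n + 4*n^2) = (a - 2*n)/(a + 4*n)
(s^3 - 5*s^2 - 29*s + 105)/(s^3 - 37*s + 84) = (s^2 - 2*s - 35)/(s^2 + 3*s - 28)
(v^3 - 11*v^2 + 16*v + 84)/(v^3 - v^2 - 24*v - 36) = (v - 7)/(v + 3)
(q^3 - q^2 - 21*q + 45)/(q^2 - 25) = (q^2 - 6*q + 9)/(q - 5)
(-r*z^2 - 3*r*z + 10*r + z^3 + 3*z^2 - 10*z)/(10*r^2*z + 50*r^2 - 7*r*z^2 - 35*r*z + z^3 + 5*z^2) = (-r*z + 2*r + z^2 - 2*z)/(10*r^2 - 7*r*z + z^2)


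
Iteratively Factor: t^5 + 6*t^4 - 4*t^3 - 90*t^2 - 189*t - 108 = (t + 1)*(t^4 + 5*t^3 - 9*t^2 - 81*t - 108) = (t + 1)*(t + 3)*(t^3 + 2*t^2 - 15*t - 36) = (t + 1)*(t + 3)^2*(t^2 - t - 12) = (t + 1)*(t + 3)^3*(t - 4)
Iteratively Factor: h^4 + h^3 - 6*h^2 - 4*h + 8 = (h + 2)*(h^3 - h^2 - 4*h + 4) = (h + 2)^2*(h^2 - 3*h + 2) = (h - 2)*(h + 2)^2*(h - 1)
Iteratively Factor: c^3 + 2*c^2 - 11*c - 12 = (c + 1)*(c^2 + c - 12) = (c + 1)*(c + 4)*(c - 3)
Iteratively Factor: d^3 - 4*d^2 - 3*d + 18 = (d - 3)*(d^2 - d - 6) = (d - 3)*(d + 2)*(d - 3)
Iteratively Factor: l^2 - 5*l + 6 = (l - 2)*(l - 3)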